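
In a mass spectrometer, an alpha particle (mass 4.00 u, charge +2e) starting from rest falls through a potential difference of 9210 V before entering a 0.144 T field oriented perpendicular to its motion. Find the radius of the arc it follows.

r ≈ 0.136 m

Acceleration: |q|V = ½mv² ⇒ v = √(2|q|V/m) = √(2·3.204×10⁻¹⁹·9210/6.644×10⁻²⁷) ≈ 9.425×10⁵ m/s.
In the field: r = mv/(|q|B) = (6.644×10⁻²⁷)(9.425×10⁵)/((3.204×10⁻¹⁹)(0.144)) ≈ 0.136 m.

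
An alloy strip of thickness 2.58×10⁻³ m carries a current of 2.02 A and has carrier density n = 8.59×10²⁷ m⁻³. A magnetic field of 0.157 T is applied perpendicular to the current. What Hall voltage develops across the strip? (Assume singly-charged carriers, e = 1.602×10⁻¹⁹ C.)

V_H ≈ 8.93×10⁻⁸ V

V_H = IB/(n e t).
V_H = (2.02)(0.157)/((8.59×10²⁷)(1.602×10⁻¹⁹)(2.58×10⁻³)) ≈ 8.93×10⁻⁸ V.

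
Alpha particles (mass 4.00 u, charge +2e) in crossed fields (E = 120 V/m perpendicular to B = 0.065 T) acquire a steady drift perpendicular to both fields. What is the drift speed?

v_d ≈ 1800 m/s

In crossed fields the guiding centre drifts at v_d = |E×B|/B² = E/B, independent of charge and mass.
v_d = 120/0.065 = 1800 m/s.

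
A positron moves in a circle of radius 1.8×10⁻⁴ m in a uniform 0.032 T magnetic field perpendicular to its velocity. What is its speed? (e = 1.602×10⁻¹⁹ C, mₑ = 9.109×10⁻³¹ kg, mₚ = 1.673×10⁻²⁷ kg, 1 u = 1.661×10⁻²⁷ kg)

v ≈ 1.0×10⁶ m/s

From |q|vB = mv²/r, v = |q|Br/m.
v = (1.602×10⁻¹⁹)(0.032)(1.8×10⁻⁴)/9.109×10⁻³¹ ≈ 1.0×10⁶ m/s.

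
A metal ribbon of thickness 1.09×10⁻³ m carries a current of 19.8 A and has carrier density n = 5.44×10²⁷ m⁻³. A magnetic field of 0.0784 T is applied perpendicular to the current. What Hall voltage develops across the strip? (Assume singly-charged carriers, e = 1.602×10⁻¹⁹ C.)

V_H ≈ 1.63×10⁻⁶ V

V_H = IB/(n e t).
V_H = (19.8)(0.0784)/((5.44×10²⁷)(1.602×10⁻¹⁹)(1.09×10⁻³)) ≈ 1.63×10⁻⁶ V.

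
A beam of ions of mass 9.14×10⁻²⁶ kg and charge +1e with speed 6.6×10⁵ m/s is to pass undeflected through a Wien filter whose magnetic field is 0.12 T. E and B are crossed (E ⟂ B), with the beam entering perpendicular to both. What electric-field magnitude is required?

For straight-line motion qE = qvB, so E = vB.
E = 6.6×10⁵ × 0.12 = 7.9×10⁴ V/m.

E = 7.9×10⁴ V/m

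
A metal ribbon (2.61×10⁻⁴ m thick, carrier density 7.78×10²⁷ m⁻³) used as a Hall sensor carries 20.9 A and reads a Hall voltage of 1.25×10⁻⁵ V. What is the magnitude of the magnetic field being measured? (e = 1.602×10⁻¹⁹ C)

From V_H = IB/(n e t), B = V_H n e t / I.
B = (1.25×10⁻⁵)(7.78×10²⁷)(1.602×10⁻¹⁹)(2.61×10⁻⁴)/20.9 ≈ 0.195 T.

B ≈ 0.195 T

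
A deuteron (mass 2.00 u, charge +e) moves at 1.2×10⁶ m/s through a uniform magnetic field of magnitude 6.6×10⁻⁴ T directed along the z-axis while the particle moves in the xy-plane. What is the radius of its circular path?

The magnetic force provides the centripetal force: |q|vB = mv²/r.
r = mv/(|q|B) = (3.322×10⁻²⁷)(1.2×10⁶)/((1.602×10⁻¹⁹)(6.6×10⁻⁴)) ≈ 38 m.

r ≈ 38 m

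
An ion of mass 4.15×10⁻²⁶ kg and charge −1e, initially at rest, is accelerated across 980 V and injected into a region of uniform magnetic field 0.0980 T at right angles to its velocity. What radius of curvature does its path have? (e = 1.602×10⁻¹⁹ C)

r ≈ 0.230 m

Acceleration: |q|V = ½mv² ⇒ v = √(2|q|V/m) = √(2·1.602×10⁻¹⁹·980/4.15×10⁻²⁶) ≈ 8.698×10⁴ m/s.
In the field: r = mv/(|q|B) = (4.15×10⁻²⁶)(8.698×10⁴)/((1.602×10⁻¹⁹)(0.0980)) ≈ 0.230 m.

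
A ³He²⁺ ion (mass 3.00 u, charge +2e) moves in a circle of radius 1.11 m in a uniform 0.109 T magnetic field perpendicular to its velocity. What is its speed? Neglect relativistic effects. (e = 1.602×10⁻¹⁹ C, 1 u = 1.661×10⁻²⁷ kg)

v ≈ 7.78×10⁶ m/s

From |q|vB = mv²/r, v = |q|Br/m.
v = (3.204×10⁻¹⁹)(0.109)(1.11)/4.983×10⁻²⁷ ≈ 7.78×10⁶ m/s.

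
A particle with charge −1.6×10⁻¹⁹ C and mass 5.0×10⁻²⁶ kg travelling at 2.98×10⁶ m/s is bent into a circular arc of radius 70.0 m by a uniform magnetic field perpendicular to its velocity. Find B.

From |q|vB = mv²/r, B = mv/(|q|r).
B = (5.0×10⁻²⁶)(2.98×10⁶)/((1.6×10⁻¹⁹)(70.0)) ≈ 0.0133 T.

B ≈ 0.0133 T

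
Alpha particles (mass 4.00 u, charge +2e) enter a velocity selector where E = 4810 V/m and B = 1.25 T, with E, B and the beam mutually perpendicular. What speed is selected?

v = 3850 m/s

Straight-line motion ⇒ electric and magnetic forces cancel, so E = vB.
v = E/B = 4810/1.25 = 3850 m/s.
The result is independent of the particle's charge and mass.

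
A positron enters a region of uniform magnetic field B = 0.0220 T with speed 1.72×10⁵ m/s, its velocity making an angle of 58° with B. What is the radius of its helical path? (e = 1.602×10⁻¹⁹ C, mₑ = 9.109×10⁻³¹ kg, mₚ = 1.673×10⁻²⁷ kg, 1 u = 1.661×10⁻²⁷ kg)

v⊥ = v sinθ = 1.72×10⁵·sin58° ≈ 1.459×10⁵ m/s.
r = m v⊥/(|q|B) = (9.109×10⁻³¹)(1.459×10⁵)/((1.602×10⁻¹⁹)(0.0220)) ≈ 3.77×10⁻⁵ m.

r ≈ 3.77×10⁻⁵ m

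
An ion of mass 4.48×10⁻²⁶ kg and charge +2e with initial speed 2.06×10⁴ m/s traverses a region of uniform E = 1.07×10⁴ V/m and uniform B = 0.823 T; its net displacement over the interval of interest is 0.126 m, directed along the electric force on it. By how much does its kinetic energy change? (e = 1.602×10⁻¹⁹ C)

ΔKE ≈ 4.32×10⁻¹⁶ J

The magnetic force is always ⟂ v and does no work; only the electric force changes KE.
ΔKE = F_E · d = |q|E d = (3.204×10⁻¹⁹)(1.07×10⁴)(0.126) ≈ 4.32×10⁻¹⁶ J.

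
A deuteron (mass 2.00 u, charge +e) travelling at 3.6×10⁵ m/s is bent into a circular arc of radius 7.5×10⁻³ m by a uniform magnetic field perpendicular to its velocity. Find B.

B ≈ 1.0 T

From |q|vB = mv²/r, B = mv/(|q|r).
B = (3.322×10⁻²⁷)(3.6×10⁵)/((1.602×10⁻¹⁹)(7.5×10⁻³)) ≈ 1.0 T.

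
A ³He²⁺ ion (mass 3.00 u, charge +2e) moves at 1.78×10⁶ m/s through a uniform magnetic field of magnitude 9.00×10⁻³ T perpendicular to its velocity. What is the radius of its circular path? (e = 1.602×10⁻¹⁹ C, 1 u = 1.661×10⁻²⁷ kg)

r ≈ 3.08 m

The magnetic force provides the centripetal force: |q|vB = mv²/r.
r = mv/(|q|B) = (4.983×10⁻²⁷)(1.78×10⁶)/((3.204×10⁻¹⁹)(9.00×10⁻³)) ≈ 3.08 m.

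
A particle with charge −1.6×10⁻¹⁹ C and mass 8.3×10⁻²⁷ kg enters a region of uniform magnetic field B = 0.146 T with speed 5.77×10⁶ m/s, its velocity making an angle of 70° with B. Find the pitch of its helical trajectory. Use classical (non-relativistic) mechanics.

v∥ = v cosθ = 5.77×10⁶·cos70° ≈ 1.973×10⁶ m/s.
T = 2πm/(|q|B) = 2π(8.3×10⁻²⁷)/((1.6×10⁻¹⁹)(0.146)) ≈ 2.232×10⁻⁶ s.
pitch = v∥ T = (1.973×10⁶)(2.232×10⁻⁶) ≈ 4.41 m.

p ≈ 4.41 m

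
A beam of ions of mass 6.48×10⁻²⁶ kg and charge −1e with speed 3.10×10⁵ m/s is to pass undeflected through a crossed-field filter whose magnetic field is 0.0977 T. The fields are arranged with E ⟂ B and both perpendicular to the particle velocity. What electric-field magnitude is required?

E = 3.03×10⁴ V/m

For straight-line motion qE = qvB, so E = vB.
E = 3.10×10⁵ × 0.0977 = 3.03×10⁴ V/m.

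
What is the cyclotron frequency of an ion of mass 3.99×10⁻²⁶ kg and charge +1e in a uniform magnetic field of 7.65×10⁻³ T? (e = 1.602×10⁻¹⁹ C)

f = |q|B/(2πm).
f = (1.602×10⁻¹⁹)(7.65×10⁻³)/(2π·3.99×10⁻²⁶) ≈ 4890 Hz.

f ≈ 4890 Hz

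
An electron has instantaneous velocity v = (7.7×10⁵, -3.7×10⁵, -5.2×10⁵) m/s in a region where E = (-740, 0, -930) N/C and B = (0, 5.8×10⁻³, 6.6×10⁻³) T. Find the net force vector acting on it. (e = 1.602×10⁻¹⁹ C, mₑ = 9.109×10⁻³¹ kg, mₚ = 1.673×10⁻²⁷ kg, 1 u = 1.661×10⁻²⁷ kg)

F ≈ (2.66×10⁻¹⁷, 8.14×10⁻¹⁶, -5.66×10⁻¹⁶) N

v×B = (574, -5080, 4470) N/C.
E + v×B = (-166, -5080, 3540) N/C.
F = q(E + v×B) = (−1.602×10⁻¹⁹ C)·(-166, -5080, 3540) = (2.66×10⁻¹⁷, 8.14×10⁻¹⁶, -5.66×10⁻¹⁶) N.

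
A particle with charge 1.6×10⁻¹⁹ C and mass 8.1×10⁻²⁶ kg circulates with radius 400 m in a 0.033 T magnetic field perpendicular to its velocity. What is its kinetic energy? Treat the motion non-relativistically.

KE ≈ 2.8×10⁻¹¹ J

v = |q|Br/m, then KE = ½mv² = (qBr)²/(2m).
v = (1.6×10⁻¹⁹)(0.033)(400)/8.1×10⁻²⁶ ≈ 2.607×10⁷ m/s.
KE = ½(8.1×10⁻²⁶)(2.607×10⁷)² ≈ 2.8×10⁻¹¹ J.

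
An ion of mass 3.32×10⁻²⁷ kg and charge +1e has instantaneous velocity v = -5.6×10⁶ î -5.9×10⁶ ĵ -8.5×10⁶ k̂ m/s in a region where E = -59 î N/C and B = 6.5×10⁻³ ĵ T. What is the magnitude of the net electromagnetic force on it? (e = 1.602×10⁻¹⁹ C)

v×B = (5.52×10⁴, 0, -3.64×10⁴) N/C.
E + v×B = (5.52×10⁴, 0, -3.64×10⁴) N/C.
F = q(E + v×B) = (1.602×10⁻¹⁹ C)·(5.52×10⁴, 0, -3.64×10⁴) = (8.84×10⁻¹⁵, 0, -5.83×10⁻¹⁵) N.
|F| = 1.06×10⁻¹⁴ N.

|F| ≈ 1.06×10⁻¹⁴ N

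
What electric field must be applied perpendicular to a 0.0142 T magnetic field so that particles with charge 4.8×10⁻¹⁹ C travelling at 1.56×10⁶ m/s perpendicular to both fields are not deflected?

For straight-line motion qE = qvB, so E = vB.
E = 1.56×10⁶ × 0.0142 = 2.22×10⁴ V/m.

E = 2.22×10⁴ V/m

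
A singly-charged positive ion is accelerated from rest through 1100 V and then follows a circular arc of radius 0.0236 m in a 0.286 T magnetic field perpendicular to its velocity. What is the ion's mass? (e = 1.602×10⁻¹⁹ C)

Combine |q|V = ½mv² and r = mv/(|q|B): eliminate v to get m = qB²r²/(2V).
m = (1.602×10⁻¹⁹)(0.286)²(0.0236)²/(2·1100) ≈ 3.32×10⁻²⁷ kg.

m ≈ 3.32×10⁻²⁷ kg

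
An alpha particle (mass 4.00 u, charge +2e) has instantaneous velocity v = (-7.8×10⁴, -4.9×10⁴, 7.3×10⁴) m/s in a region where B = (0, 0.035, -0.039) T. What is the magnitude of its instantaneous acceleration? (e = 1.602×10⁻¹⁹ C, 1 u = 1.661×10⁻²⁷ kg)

|a| ≈ 2.00×10¹¹ m/s²

v×B = (-644, -3040, -2730) N/C.
F = q v×B = (3.204×10⁻¹⁹ C)·(-644, -3040, -2730) = (-2.06×10⁻¹⁶, -9.75×10⁻¹⁶, -8.75×10⁻¹⁶) N.
|a| = |F|/m = 1.326×10⁻¹⁵/6.644×10⁻²⁷ ≈ 2.00×10¹¹ m/s².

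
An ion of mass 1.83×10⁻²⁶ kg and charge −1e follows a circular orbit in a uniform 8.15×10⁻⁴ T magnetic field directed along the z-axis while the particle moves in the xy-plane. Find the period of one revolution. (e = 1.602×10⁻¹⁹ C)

T ≈ 8.81×10⁻⁴ s

The cyclotron period depends only on m, q, B: T = 2πm/(|q|B).
T = 2π(1.83×10⁻²⁶)/((1.602×10⁻¹⁹)(8.15×10⁻⁴)) ≈ 8.81×10⁻⁴ s.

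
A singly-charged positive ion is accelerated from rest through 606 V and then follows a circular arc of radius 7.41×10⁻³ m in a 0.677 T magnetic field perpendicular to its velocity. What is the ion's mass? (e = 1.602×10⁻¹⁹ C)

m ≈ 3.33×10⁻²⁷ kg

Combine |q|V = ½mv² and r = mv/(|q|B): eliminate v to get m = qB²r²/(2V).
m = (1.602×10⁻¹⁹)(0.677)²(7.41×10⁻³)²/(2·606) ≈ 3.33×10⁻²⁷ kg.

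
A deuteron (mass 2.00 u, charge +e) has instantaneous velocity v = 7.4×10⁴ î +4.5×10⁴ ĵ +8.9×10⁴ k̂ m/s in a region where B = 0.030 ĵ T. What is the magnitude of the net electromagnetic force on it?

|F| ≈ 5.56×10⁻¹⁶ N

v×B = (-2670, 0, 2220) N/C.
F = q v×B = (1.602×10⁻¹⁹ C)·(-2670, 0, 2220) = (-4.28×10⁻¹⁶, 0, 3.56×10⁻¹⁶) N.
|F| = 5.56×10⁻¹⁶ N.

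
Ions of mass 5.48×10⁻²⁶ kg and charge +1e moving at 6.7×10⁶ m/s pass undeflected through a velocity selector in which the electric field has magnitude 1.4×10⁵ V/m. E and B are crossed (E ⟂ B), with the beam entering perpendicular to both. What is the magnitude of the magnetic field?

Balance of forces in the selector: qE = qvB ⇒ B = E/v.
B = 1.4×10⁵/6.7×10⁶ = 0.021 T.

B = 0.021 T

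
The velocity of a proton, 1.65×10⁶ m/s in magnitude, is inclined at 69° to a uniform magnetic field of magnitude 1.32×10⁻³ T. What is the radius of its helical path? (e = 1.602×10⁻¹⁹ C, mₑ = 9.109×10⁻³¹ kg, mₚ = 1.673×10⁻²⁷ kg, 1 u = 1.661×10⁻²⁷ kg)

v⊥ = v sinθ = 1.65×10⁶·sin69° ≈ 1.540×10⁶ m/s.
r = m v⊥/(|q|B) = (1.673×10⁻²⁷)(1.540×10⁶)/((1.602×10⁻¹⁹)(1.32×10⁻³)) ≈ 12.2 m.

r ≈ 12.2 m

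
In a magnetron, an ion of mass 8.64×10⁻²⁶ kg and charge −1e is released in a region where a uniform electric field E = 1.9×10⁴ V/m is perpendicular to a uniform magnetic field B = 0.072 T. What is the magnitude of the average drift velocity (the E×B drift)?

v_d ≈ 2.6×10⁵ m/s

The E×B drift speed is v_d = E/B.
v_d = 1.9×10⁴/0.072 = 2.6×10⁵ m/s.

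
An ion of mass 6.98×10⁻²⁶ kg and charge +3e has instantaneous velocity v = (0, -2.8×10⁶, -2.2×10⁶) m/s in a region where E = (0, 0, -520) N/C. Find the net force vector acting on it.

F ≈ (0, 0, -2.50×10⁻¹⁶) N

Only an electric field acts, so F = qE = (4.806×10⁻¹⁹ C)·(0, 0, -520) = (0, 0, -2.50×10⁻¹⁶) N.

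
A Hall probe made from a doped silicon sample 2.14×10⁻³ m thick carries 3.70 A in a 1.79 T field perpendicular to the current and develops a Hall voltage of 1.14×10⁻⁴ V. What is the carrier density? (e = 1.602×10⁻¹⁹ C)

From V_H = IB/(n e t), n = IB/(V_H e t).
n = (3.70)(1.79)/((1.14×10⁻⁴)(1.602×10⁻¹⁹)(2.14×10⁻³)) ≈ 1.69×10²⁶ m⁻³.

n ≈ 1.69×10²⁶ m⁻³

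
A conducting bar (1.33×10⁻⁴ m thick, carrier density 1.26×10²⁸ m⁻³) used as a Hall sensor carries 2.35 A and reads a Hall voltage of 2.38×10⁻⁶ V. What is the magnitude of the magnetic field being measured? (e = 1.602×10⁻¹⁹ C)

B ≈ 0.272 T

From V_H = IB/(n e t), B = V_H n e t / I.
B = (2.38×10⁻⁶)(1.26×10²⁸)(1.602×10⁻¹⁹)(1.33×10⁻⁴)/2.35 ≈ 0.272 T.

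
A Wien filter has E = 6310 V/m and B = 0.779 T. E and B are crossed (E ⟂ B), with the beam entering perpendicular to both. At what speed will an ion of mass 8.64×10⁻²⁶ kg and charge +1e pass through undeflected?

Straight-line motion ⇒ electric and magnetic forces cancel, so E = vB.
v = E/B = 6310/0.779 = 8100 m/s.

v = 8100 m/s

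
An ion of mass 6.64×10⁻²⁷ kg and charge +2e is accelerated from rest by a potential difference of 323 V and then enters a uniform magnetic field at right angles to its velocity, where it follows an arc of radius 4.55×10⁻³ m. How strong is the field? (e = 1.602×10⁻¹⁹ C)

v = √(2|q|V/m) = √(2·3.204×10⁻¹⁹·323/6.64×10⁻²⁷) ≈ 1.766×10⁵ m/s.
B = mv/(|q|r) = (6.64×10⁻²⁷)(1.766×10⁵)/((3.204×10⁻¹⁹)(4.55×10⁻³)) ≈ 0.804 T.

B ≈ 0.804 T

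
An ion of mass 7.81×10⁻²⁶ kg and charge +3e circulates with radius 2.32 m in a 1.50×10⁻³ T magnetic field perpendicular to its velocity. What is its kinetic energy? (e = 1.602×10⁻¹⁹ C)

KE ≈ 1.79×10⁻¹⁷ J

v = |q|Br/m, then KE = ½mv² = (qBr)²/(2m).
v = (4.806×10⁻¹⁹)(1.50×10⁻³)(2.32)/7.81×10⁻²⁶ ≈ 2.141×10⁴ m/s.
KE = ½(7.81×10⁻²⁶)(2.141×10⁴)² ≈ 1.79×10⁻¹⁷ J.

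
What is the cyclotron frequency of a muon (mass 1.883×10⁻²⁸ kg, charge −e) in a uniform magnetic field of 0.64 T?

f = |q|B/(2πm).
f = (1.602×10⁻¹⁹)(0.64)/(2π·1.883×10⁻²⁸) ≈ 8.7×10⁷ Hz.

f ≈ 8.7×10⁷ Hz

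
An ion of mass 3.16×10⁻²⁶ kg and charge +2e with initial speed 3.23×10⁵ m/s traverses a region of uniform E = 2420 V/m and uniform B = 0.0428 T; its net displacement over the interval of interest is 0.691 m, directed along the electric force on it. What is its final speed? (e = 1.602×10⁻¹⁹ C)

B does no work; ΔKE = |q|E d.
½mv_f² = ½mv₀² + |q|Ed = ½(3.16×10⁻²⁶)(3.23×10⁵)² + (3.204×10⁻¹⁹)(2420)(0.691) ≈ 1.648×10⁻¹⁵ J + 5.358×10⁻¹⁶ J ≈ 2.184×10⁻¹⁵ J.
v_f = √(2·2.184×10⁻¹⁵/3.16×10⁻²⁶) ≈ 3.72×10⁵ m/s.

v_f ≈ 3.72×10⁵ m/s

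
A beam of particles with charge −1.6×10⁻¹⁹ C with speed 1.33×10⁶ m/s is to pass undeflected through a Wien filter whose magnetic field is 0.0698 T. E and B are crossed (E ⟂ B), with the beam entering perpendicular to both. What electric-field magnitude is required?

For straight-line motion qE = qvB, so E = vB.
E = 1.33×10⁶ × 0.0698 = 9.28×10⁴ V/m.

E = 9.28×10⁴ V/m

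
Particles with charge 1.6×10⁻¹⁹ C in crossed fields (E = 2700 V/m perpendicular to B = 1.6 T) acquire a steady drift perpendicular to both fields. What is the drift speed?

v_d ≈ 1700 m/s

The steady drift has the magnetic force balancing the electric force, so v_d = E/B.
v_d = 2700/1.6 = 1700 m/s.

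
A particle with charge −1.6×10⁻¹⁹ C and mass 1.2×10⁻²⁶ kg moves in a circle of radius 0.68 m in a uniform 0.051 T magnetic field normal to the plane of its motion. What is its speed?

From |q|vB = mv²/r, v = |q|Br/m.
v = (1.6×10⁻¹⁹)(0.051)(0.68)/1.2×10⁻²⁶ ≈ 4.6×10⁵ m/s.

v ≈ 4.6×10⁵ m/s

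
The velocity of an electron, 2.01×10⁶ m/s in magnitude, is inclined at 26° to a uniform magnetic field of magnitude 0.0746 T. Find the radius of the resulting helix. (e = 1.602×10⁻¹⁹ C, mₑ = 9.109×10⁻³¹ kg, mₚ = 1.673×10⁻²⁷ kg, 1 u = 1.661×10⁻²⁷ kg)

r ≈ 6.72×10⁻⁵ m

v⊥ = v sinθ = 2.01×10⁶·sin26° ≈ 8.811×10⁵ m/s.
r = m v⊥/(|q|B) = (9.109×10⁻³¹)(8.811×10⁵)/((1.602×10⁻¹⁹)(0.0746)) ≈ 6.72×10⁻⁵ m.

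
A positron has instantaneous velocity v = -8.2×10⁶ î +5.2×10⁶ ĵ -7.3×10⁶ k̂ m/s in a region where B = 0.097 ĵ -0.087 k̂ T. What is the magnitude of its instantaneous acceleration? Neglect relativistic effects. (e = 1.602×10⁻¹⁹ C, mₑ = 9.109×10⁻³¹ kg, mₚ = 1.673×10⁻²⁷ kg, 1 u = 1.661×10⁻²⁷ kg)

|a| ≈ 1.93×10¹⁷ m/s²

v×B = (2.56×10⁵, -7.13×10⁵, -7.95×10⁵) N/C.
F = q v×B = (1.602×10⁻¹⁹ C)·(2.56×10⁵, -7.13×10⁵, -7.95×10⁵) = (4.10×10⁻¹⁴, -1.14×10⁻¹³, -1.27×10⁻¹³) N.
|a| = |F|/m = 1.760×10⁻¹³/9.109×10⁻³¹ ≈ 1.93×10¹⁷ m/s².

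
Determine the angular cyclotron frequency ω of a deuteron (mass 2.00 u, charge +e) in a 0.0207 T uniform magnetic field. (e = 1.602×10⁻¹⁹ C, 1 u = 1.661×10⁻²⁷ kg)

ω ≈ 9.98×10⁵ rad/s

ω = |q|B/m.
ω = (1.602×10⁻¹⁹)(0.0207)/3.322×10⁻²⁷ ≈ 9.98×10⁵ rad/s.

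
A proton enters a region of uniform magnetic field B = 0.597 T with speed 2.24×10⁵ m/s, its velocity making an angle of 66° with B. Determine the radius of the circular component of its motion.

r ≈ 3.58×10⁻³ m

v⊥ = v sinθ = 2.24×10⁵·sin66° ≈ 2.046×10⁵ m/s.
r = m v⊥/(|q|B) = (1.673×10⁻²⁷)(2.046×10⁵)/((1.602×10⁻¹⁹)(0.597)) ≈ 3.58×10⁻³ m.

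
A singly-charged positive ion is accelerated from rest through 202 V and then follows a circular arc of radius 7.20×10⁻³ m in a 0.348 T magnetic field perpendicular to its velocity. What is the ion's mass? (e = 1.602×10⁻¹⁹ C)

Combine |q|V = ½mv² and r = mv/(|q|B): eliminate v to get m = qB²r²/(2V).
m = (1.602×10⁻¹⁹)(0.348)²(7.20×10⁻³)²/(2·202) ≈ 2.49×10⁻²⁷ kg.

m ≈ 2.49×10⁻²⁷ kg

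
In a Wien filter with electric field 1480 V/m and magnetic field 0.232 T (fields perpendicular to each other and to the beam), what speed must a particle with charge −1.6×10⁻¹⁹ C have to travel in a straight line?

v = 6380 m/s

Straight-line motion ⇒ electric and magnetic forces cancel, so E = vB.
v = E/B = 1480/0.232 = 6380 m/s.
The result is independent of the particle's charge and mass.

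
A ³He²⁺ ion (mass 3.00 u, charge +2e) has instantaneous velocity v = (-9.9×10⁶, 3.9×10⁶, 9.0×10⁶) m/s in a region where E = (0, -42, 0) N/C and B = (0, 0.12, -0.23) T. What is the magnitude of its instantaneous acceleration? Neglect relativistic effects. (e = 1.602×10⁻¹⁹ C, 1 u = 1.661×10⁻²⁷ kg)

v×B = (-1.98×10⁶, -2.28×10⁶, -1.19×10⁶) N/C.
E + v×B = (-1.98×10⁶, -2.28×10⁶, -1.19×10⁶) N/C.
F = q(E + v×B) = (3.204×10⁻¹⁹ C)·(-1.98×10⁶, -2.28×10⁶, -1.19×10⁶) = (-6.33×10⁻¹³, -7.30×10⁻¹³, -3.81×10⁻¹³) N.
|a| = |F|/m = 1.038×10⁻¹²/4.983×10⁻²⁷ ≈ 2.08×10¹⁴ m/s².

|a| ≈ 2.08×10¹⁴ m/s²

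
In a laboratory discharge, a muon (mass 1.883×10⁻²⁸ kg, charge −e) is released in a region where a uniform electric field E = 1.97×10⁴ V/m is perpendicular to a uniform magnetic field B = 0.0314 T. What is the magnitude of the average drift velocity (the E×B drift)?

v_d ≈ 6.27×10⁵ m/s

The E×B drift speed is v_d = E/B.
v_d = 1.97×10⁴/0.0314 = 6.27×10⁵ m/s.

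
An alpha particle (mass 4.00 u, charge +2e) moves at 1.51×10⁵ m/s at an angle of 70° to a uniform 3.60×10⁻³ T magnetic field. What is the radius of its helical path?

v⊥ = v sinθ = 1.51×10⁵·sin70° ≈ 1.419×10⁵ m/s.
r = m v⊥/(|q|B) = (6.644×10⁻²⁷)(1.419×10⁵)/((3.204×10⁻¹⁹)(3.60×10⁻³)) ≈ 0.817 m.

r ≈ 0.817 m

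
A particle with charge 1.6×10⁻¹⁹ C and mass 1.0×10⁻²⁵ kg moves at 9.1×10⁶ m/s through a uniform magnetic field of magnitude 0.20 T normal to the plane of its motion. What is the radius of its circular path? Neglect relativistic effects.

r ≈ 28 m

The magnetic force provides the centripetal force: |q|vB = mv²/r.
r = mv/(|q|B) = (1.0×10⁻²⁵)(9.1×10⁶)/((1.6×10⁻¹⁹)(0.20)) ≈ 28 m.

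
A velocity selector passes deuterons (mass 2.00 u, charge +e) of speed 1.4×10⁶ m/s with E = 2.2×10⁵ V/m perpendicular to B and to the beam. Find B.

Balance of forces in the selector: qE = qvB ⇒ B = E/v.
B = 2.2×10⁵/1.4×10⁶ = 0.16 T.

B = 0.16 T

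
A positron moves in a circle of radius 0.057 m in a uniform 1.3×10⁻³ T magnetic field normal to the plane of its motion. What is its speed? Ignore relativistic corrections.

v ≈ 1.3×10⁷ m/s

From |q|vB = mv²/r, v = |q|Br/m.
v = (1.602×10⁻¹⁹)(1.3×10⁻³)(0.057)/9.109×10⁻³¹ ≈ 1.3×10⁷ m/s.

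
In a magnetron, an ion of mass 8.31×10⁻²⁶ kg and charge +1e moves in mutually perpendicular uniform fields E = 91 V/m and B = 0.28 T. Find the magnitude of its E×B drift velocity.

v_d ≈ 320 m/s

The steady drift has the magnetic force balancing the electric force, so v_d = E/B.
v_d = 91/0.28 = 320 m/s.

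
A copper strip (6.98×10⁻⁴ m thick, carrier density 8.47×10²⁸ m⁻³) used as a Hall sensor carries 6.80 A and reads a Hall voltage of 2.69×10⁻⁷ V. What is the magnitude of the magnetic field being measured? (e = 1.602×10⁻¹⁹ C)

B ≈ 0.375 T

From V_H = IB/(n e t), B = V_H n e t / I.
B = (2.69×10⁻⁷)(8.47×10²⁸)(1.602×10⁻¹⁹)(6.98×10⁻⁴)/6.80 ≈ 0.375 T.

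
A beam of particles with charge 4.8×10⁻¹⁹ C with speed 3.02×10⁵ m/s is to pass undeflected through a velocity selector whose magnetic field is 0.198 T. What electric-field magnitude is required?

For straight-line motion qE = qvB, so E = vB.
E = 3.02×10⁵ × 0.198 = 5.98×10⁴ V/m.

E = 5.98×10⁴ V/m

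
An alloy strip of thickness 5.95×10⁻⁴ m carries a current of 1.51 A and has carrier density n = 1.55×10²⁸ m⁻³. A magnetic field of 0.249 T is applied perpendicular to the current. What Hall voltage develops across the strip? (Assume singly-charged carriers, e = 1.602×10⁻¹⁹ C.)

V_H ≈ 2.54×10⁻⁷ V

V_H = IB/(n e t).
V_H = (1.51)(0.249)/((1.55×10²⁸)(1.602×10⁻¹⁹)(5.95×10⁻⁴)) ≈ 2.54×10⁻⁷ V.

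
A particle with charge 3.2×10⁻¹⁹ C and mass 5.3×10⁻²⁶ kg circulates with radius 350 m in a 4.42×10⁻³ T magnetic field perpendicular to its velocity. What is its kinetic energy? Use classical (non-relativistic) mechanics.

KE ≈ 2.31×10⁻¹² J

v = |q|Br/m, then KE = ½mv² = (qBr)²/(2m).
v = (3.2×10⁻¹⁹)(4.42×10⁻³)(350)/5.3×10⁻²⁶ ≈ 9.340×10⁶ m/s.
KE = ½(5.3×10⁻²⁶)(9.340×10⁶)² ≈ 2.31×10⁻¹² J.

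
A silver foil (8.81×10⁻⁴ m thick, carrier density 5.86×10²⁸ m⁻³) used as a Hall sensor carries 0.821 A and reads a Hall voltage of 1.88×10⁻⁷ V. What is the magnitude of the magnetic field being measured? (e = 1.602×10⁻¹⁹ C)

B ≈ 1.89 T

From V_H = IB/(n e t), B = V_H n e t / I.
B = (1.88×10⁻⁷)(5.86×10²⁸)(1.602×10⁻¹⁹)(8.81×10⁻⁴)/0.821 ≈ 1.89 T.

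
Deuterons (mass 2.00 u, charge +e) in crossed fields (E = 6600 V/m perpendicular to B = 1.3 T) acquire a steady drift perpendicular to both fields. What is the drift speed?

v_d ≈ 5100 m/s

The E×B drift speed is v_d = E/B.
v_d = 6600/1.3 = 5100 m/s.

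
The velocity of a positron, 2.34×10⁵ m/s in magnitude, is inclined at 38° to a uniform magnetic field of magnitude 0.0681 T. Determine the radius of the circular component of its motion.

r ≈ 1.20×10⁻⁵ m

v⊥ = v sinθ = 2.34×10⁵·sin38° ≈ 1.441×10⁵ m/s.
r = m v⊥/(|q|B) = (9.109×10⁻³¹)(1.441×10⁵)/((1.602×10⁻¹⁹)(0.0681)) ≈ 1.20×10⁻⁵ m.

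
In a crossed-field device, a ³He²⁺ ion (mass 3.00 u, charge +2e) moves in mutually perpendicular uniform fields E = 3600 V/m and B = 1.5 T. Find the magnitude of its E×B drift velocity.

The E×B drift speed is v_d = E/B.
v_d = 3600/1.5 = 2400 m/s.

v_d ≈ 2400 m/s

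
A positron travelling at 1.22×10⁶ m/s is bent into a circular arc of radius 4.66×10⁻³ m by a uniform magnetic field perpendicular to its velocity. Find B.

From |q|vB = mv²/r, B = mv/(|q|r).
B = (9.109×10⁻³¹)(1.22×10⁶)/((1.602×10⁻¹⁹)(4.66×10⁻³)) ≈ 1.49×10⁻³ T.

B ≈ 1.49×10⁻³ T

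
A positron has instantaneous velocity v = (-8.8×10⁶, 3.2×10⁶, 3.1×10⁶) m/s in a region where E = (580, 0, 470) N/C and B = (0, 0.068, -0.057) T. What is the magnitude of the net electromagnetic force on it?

v×B = (-3.93×10⁵, -5.02×10⁵, -5.98×10⁵) N/C.
E + v×B = (-3.93×10⁵, -5.02×10⁵, -5.98×10⁵) N/C.
F = q(E + v×B) = (1.602×10⁻¹⁹ C)·(-3.93×10⁵, -5.02×10⁵, -5.98×10⁵) = (-6.29×10⁻¹⁴, -8.04×10⁻¹⁴, -9.58×10⁻¹⁴) N.
|F| = 1.40×10⁻¹³ N.

|F| ≈ 1.40×10⁻¹³ N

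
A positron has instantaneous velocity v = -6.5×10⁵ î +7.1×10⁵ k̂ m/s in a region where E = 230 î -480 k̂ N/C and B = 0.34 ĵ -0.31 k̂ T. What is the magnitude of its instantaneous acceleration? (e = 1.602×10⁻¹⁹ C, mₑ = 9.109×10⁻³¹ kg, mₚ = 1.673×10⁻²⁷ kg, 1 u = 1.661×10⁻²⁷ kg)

v×B = (-2.41×10⁵, -2.02×10⁵, -2.21×10⁵) N/C.
E + v×B = (-2.41×10⁵, -2.02×10⁵, -2.21×10⁵) N/C.
F = q(E + v×B) = (1.602×10⁻¹⁹ C)·(-2.41×10⁵, -2.02×10⁵, -2.21×10⁵) = (-3.86×10⁻¹⁴, -3.23×10⁻¹⁴, -3.55×10⁻¹⁴) N.
|a| = |F|/m = 6.159×10⁻¹⁴/9.109×10⁻³¹ ≈ 6.76×10¹⁶ m/s².

|a| ≈ 6.76×10¹⁶ m/s²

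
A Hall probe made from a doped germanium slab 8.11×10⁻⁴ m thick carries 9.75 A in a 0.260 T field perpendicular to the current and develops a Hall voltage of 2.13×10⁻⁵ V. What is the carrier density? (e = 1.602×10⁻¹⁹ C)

From V_H = IB/(n e t), n = IB/(V_H e t).
n = (9.75)(0.260)/((2.13×10⁻⁵)(1.602×10⁻¹⁹)(8.11×10⁻⁴)) ≈ 9.16×10²⁶ m⁻³.

n ≈ 9.16×10²⁶ m⁻³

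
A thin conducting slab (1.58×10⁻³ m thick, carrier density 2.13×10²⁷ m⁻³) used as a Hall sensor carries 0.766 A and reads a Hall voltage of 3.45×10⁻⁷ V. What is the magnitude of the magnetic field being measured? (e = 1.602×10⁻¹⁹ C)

B ≈ 0.243 T

From V_H = IB/(n e t), B = V_H n e t / I.
B = (3.45×10⁻⁷)(2.13×10²⁷)(1.602×10⁻¹⁹)(1.58×10⁻³)/0.766 ≈ 0.243 T.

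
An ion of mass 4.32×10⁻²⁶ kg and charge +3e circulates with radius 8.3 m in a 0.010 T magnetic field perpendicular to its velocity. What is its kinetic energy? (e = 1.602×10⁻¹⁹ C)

v = |q|Br/m, then KE = ½mv² = (qBr)²/(2m).
v = (4.806×10⁻¹⁹)(0.010)(8.3)/4.32×10⁻²⁶ ≈ 9.234×10⁵ m/s.
KE = ½(4.32×10⁻²⁶)(9.234×10⁵)² ≈ 1.8×10⁻¹⁴ J.

KE ≈ 1.8×10⁻¹⁴ J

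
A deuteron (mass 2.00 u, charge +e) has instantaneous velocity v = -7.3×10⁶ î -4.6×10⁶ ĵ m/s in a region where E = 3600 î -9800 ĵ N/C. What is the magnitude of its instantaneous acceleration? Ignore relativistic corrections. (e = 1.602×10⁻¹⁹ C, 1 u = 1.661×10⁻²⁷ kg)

Only an electric field acts, so F = qE = (1.602×10⁻¹⁹ C)·(3600, -9800, 0) = (5.77×10⁻¹⁶, -1.57×10⁻¹⁵, 0) N.
|a| = |F|/m = 1.673×10⁻¹⁵/3.322×10⁻²⁷ ≈ 5.03×10¹¹ m/s².

|a| ≈ 5.03×10¹¹ m/s²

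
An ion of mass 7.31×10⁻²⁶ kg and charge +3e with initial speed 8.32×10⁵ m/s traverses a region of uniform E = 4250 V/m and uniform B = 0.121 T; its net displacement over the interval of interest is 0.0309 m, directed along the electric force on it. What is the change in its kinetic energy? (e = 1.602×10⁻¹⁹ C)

ΔKE ≈ 6.31×10⁻¹⁷ J

The magnetic force is always ⟂ v and does no work; only the electric force changes KE.
ΔKE = F_E · d = |q|E d = (4.806×10⁻¹⁹)(4250)(0.0309) ≈ 6.31×10⁻¹⁷ J.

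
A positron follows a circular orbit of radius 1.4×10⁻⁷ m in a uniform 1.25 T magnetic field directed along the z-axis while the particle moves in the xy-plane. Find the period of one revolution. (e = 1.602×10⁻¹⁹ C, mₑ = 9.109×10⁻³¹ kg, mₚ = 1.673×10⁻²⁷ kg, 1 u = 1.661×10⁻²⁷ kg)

The cyclotron period depends only on m, q, B: T = 2πm/(|q|B).
T = 2π(9.109×10⁻³¹)/((1.602×10⁻¹⁹)(1.25)) ≈ 2.86×10⁻¹¹ s.

T ≈ 2.86×10⁻¹¹ s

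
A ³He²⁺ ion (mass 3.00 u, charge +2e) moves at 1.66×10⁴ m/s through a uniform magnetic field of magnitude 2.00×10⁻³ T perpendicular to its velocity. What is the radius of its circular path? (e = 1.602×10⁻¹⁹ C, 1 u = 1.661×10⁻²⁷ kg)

r ≈ 0.129 m

The magnetic force provides the centripetal force: |q|vB = mv²/r.
r = mv/(|q|B) = (4.983×10⁻²⁷)(1.66×10⁴)/((3.204×10⁻¹⁹)(2.00×10⁻³)) ≈ 0.129 m.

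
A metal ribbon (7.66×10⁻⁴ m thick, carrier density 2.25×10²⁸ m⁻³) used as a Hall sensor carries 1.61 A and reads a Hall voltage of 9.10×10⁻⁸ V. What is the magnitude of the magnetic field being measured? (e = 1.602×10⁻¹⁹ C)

B ≈ 0.156 T

From V_H = IB/(n e t), B = V_H n e t / I.
B = (9.10×10⁻⁸)(2.25×10²⁸)(1.602×10⁻¹⁹)(7.66×10⁻⁴)/1.61 ≈ 0.156 T.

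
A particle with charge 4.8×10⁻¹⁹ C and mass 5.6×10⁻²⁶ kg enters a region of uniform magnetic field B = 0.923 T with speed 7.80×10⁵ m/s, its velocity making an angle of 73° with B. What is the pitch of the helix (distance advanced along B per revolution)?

v∥ = v cosθ = 7.80×10⁵·cos73° ≈ 2.280×10⁵ m/s.
T = 2πm/(|q|B) = 2π(5.6×10⁻²⁶)/((4.8×10⁻¹⁹)(0.923)) ≈ 7.942×10⁻⁷ s.
pitch = v∥ T = (2.280×10⁵)(7.942×10⁻⁷) ≈ 0.181 m.

p ≈ 0.181 m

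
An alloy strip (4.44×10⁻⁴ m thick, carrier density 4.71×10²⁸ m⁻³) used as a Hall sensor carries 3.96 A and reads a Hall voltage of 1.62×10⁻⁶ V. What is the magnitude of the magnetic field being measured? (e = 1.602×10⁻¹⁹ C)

From V_H = IB/(n e t), B = V_H n e t / I.
B = (1.62×10⁻⁶)(4.71×10²⁸)(1.602×10⁻¹⁹)(4.44×10⁻⁴)/3.96 ≈ 1.37 T.

B ≈ 1.37 T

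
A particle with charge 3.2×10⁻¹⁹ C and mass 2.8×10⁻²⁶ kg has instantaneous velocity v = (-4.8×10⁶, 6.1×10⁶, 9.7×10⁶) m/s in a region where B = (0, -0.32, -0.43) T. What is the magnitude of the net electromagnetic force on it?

|F| ≈ 8.38×10⁻¹³ N

v×B = (4.81×10⁵, -2.06×10⁶, 1.54×10⁶) N/C.
F = q v×B = (3.2×10⁻¹⁹ C)·(4.81×10⁵, -2.06×10⁶, 1.54×10⁶) = (1.54×10⁻¹³, -6.60×10⁻¹³, 4.92×10⁻¹³) N.
|F| = 8.38×10⁻¹³ N.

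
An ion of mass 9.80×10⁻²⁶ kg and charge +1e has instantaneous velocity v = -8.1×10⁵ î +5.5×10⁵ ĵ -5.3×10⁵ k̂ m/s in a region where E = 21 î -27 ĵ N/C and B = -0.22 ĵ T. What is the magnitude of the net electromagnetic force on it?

v×B = (-1.17×10⁵, 0, 1.78×10⁵) N/C.
E + v×B = (-1.17×10⁵, -27.0, 1.78×10⁵) N/C.
F = q(E + v×B) = (1.602×10⁻¹⁹ C)·(-1.17×10⁵, -27.0, 1.78×10⁵) = (-1.87×10⁻¹⁴, -4.33×10⁻¹⁸, 2.85×10⁻¹⁴) N.
|F| = 3.41×10⁻¹⁴ N.

|F| ≈ 3.41×10⁻¹⁴ N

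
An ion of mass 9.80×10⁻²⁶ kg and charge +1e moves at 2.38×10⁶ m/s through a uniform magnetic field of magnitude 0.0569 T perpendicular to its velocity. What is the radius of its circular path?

r ≈ 25.6 m

The magnetic force provides the centripetal force: |q|vB = mv²/r.
r = mv/(|q|B) = (9.80×10⁻²⁶)(2.38×10⁶)/((1.602×10⁻¹⁹)(0.0569)) ≈ 25.6 m.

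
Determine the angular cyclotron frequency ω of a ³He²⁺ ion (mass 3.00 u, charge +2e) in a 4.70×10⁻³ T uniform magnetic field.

ω ≈ 3.02×10⁵ rad/s

ω = |q|B/m.
ω = (3.204×10⁻¹⁹)(4.70×10⁻³)/4.983×10⁻²⁷ ≈ 3.02×10⁵ rad/s.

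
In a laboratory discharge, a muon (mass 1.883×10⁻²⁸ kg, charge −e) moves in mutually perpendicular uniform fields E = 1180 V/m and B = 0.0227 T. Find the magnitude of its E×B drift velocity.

v_d ≈ 5.20×10⁴ m/s

The E×B drift speed is v_d = E/B.
v_d = 1180/0.0227 = 5.20×10⁴ m/s.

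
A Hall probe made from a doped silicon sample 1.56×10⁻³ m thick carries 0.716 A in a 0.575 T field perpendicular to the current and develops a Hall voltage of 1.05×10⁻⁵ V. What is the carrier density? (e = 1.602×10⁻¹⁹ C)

From V_H = IB/(n e t), n = IB/(V_H e t).
n = (0.716)(0.575)/((1.05×10⁻⁵)(1.602×10⁻¹⁹)(1.56×10⁻³)) ≈ 1.57×10²⁶ m⁻³.

n ≈ 1.57×10²⁶ m⁻³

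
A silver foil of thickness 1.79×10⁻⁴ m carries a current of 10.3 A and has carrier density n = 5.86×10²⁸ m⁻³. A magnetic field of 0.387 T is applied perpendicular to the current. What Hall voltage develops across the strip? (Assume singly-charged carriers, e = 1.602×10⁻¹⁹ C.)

V_H = IB/(n e t).
V_H = (10.3)(0.387)/((5.86×10²⁸)(1.602×10⁻¹⁹)(1.79×10⁻⁴)) ≈ 2.37×10⁻⁶ V.

V_H ≈ 2.37×10⁻⁶ V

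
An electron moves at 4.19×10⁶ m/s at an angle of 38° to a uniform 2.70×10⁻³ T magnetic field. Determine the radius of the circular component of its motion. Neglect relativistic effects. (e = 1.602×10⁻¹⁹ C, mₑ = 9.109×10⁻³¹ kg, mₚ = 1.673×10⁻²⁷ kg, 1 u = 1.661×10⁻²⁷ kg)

r ≈ 5.43×10⁻³ m

v⊥ = v sinθ = 4.19×10⁶·sin38° ≈ 2.580×10⁶ m/s.
r = m v⊥/(|q|B) = (9.109×10⁻³¹)(2.580×10⁶)/((1.602×10⁻¹⁹)(2.70×10⁻³)) ≈ 5.43×10⁻³ m.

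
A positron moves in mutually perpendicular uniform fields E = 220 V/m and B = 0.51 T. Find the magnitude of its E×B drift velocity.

In crossed fields the guiding centre drifts at v_d = |E×B|/B² = E/B, independent of charge and mass.
v_d = 220/0.51 = 430 m/s.

v_d ≈ 430 m/s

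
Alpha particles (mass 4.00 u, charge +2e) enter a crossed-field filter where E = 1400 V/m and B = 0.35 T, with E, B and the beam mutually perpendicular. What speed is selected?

Straight-line motion ⇒ electric and magnetic forces cancel, so E = vB.
v = E/B = 1400/0.35 = 4000 m/s.

v = 4000 m/s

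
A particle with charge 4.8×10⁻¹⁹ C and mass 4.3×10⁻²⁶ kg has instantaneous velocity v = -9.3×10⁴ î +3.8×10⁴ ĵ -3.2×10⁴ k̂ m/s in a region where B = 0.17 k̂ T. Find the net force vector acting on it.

v×B = (6460, 1.58×10⁴, 0) N/C.
F = q v×B = (4.8×10⁻¹⁹ C)·(6460, 1.58×10⁴, 0) = (3.10×10⁻¹⁵, 7.59×10⁻¹⁵, 0) N.

F ≈ (3.10×10⁻¹⁵, 7.59×10⁻¹⁵, 0) N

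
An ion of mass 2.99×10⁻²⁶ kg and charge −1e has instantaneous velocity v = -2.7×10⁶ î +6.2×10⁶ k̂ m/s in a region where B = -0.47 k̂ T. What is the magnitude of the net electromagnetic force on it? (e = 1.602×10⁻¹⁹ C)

|F| ≈ 2.03×10⁻¹³ N

v×B = (0, -1.27×10⁶, 0) N/C.
F = q v×B = (−1.602×10⁻¹⁹ C)·(0, -1.27×10⁶, 0) = (0, 2.03×10⁻¹³, 0) N.
|F| = 2.03×10⁻¹³ N.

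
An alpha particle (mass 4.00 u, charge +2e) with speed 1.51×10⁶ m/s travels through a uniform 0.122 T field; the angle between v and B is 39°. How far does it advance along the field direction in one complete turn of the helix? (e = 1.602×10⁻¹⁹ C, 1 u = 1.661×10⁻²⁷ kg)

v∥ = v cosθ = 1.51×10⁶·cos39° ≈ 1.173×10⁶ m/s.
T = 2πm/(|q|B) = 2π(6.644×10⁻²⁷)/((3.204×10⁻¹⁹)(0.122)) ≈ 1.068×10⁻⁶ s.
pitch = v∥ T = (1.173×10⁶)(1.068×10⁻⁶) ≈ 1.25 m.

p ≈ 1.25 m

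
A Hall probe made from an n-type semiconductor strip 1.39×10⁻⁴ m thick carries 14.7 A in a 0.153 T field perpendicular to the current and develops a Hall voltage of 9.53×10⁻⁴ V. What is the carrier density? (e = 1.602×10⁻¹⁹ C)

n ≈ 1.06×10²⁶ m⁻³

From V_H = IB/(n e t), n = IB/(V_H e t).
n = (14.7)(0.153)/((9.53×10⁻⁴)(1.602×10⁻¹⁹)(1.39×10⁻⁴)) ≈ 1.06×10²⁶ m⁻³.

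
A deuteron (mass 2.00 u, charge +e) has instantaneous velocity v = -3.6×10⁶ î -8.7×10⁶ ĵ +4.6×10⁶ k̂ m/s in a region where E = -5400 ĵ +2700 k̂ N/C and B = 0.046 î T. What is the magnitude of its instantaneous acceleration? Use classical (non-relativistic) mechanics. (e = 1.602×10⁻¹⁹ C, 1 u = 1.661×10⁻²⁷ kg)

v×B = (0, 2.12×10⁵, 4.00×10⁵) N/C.
E + v×B = (0, 2.06×10⁵, 4.03×10⁵) N/C.
F = q(E + v×B) = (1.602×10⁻¹⁹ C)·(0, 2.06×10⁵, 4.03×10⁵) = (0, 3.30×10⁻¹⁴, 6.45×10⁻¹⁴) N.
|a| = |F|/m = 7.251×10⁻¹⁴/3.322×10⁻²⁷ ≈ 2.18×10¹³ m/s².

|a| ≈ 2.18×10¹³ m/s²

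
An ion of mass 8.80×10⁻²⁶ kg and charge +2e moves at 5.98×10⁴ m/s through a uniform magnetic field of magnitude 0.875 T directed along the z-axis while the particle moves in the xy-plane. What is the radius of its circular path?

The magnetic force provides the centripetal force: |q|vB = mv²/r.
r = mv/(|q|B) = (8.80×10⁻²⁶)(5.98×10⁴)/((3.204×10⁻¹⁹)(0.875)) ≈ 0.0188 m.

r ≈ 0.0188 m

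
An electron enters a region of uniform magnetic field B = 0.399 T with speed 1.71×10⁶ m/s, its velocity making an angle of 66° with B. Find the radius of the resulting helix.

v⊥ = v sinθ = 1.71×10⁶·sin66° ≈ 1.562×10⁶ m/s.
r = m v⊥/(|q|B) = (9.109×10⁻³¹)(1.562×10⁶)/((1.602×10⁻¹⁹)(0.399)) ≈ 2.23×10⁻⁵ m.

r ≈ 2.23×10⁻⁵ m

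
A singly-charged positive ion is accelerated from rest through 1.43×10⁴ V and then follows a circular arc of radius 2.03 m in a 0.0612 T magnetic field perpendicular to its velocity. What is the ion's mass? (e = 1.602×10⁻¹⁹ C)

m ≈ 8.65×10⁻²⁶ kg

Combine |q|V = ½mv² and r = mv/(|q|B): eliminate v to get m = qB²r²/(2V).
m = (1.602×10⁻¹⁹)(0.0612)²(2.03)²/(2·1.43×10⁴) ≈ 8.65×10⁻²⁶ kg.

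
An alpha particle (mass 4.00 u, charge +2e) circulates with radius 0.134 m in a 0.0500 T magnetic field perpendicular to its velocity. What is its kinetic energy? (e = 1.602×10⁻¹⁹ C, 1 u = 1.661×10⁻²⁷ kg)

v = |q|Br/m, then KE = ½mv² = (qBr)²/(2m).
v = (3.204×10⁻¹⁹)(0.0500)(0.134)/6.644×10⁻²⁷ ≈ 3.231×10⁵ m/s.
KE = ½(6.644×10⁻²⁷)(3.231×10⁵)² ≈ 3.47×10⁻¹⁶ J = 2160 eV.

KE ≈ 2160 eV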